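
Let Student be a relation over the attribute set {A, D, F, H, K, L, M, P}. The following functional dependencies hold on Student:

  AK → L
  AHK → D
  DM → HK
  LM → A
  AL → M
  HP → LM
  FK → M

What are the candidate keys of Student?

Attributes F, P never appear on any right-hand side, so every candidate key must contain {F, P}.
{F, P}⁺ = {F, P}, which is not all of the schema, so we must add further attributes.
{D, F, H, P}⁺: HP→LM adds L, M; DM→HK adds K; LM→A adds A → {A, D, F, H, K, L, M, P}. Minimal: {F, H, P}⁺ = {A, F, H, L, M, P}; {D, H, P}⁺ = {A, D, H, K, L, M, P}; {D, F, P}⁺ = {D, F, P}; … — none reach the full schema.
{D, F, K, P}⁺: FK→M adds M; DM→HK adds H; HP→LM adds L; LM→A adds A → {A, D, F, H, K, L, M, P}. Minimal: {F, K, P}⁺ = {F, K, M, P}; {D, K, P}⁺ = {D, K, P}; {D, F, P}⁺ = {D, F, P}; … — none reach the full schema.
{D, F, M, P}⁺: DM→HK adds H, K; HP→LM adds L; LM→A adds A → {A, D, F, H, K, L, M, P}. Minimal: {F, M, P}⁺ = {F, M, P}; {D, M, P}⁺ = {A, D, H, K, L, M, P}; {D, F, P}⁺ = {D, F, P}; … — none reach the full schema.
{F, H, K, P}⁺: HP→LM adds L, M; LM→A adds A; AHK→D adds D → {A, D, F, H, K, L, M, P}. Minimal: {H, K, P}⁺ = {A, D, H, K, L, M, P}; {F, K, P}⁺ = {F, K, M, P}; {F, H, P}⁺ = {A, F, H, L, M, P}; … — none reach the full schema.
{A, D, F, L, P}⁺: AL→M adds M; DM→HK adds H, K → {A, D, F, H, K, L, M, P}. Minimal: {D, F, L, P}⁺ = {D, F, L, P}; {A, F, L, P}⁺ = {A, F, L, M, P}; {A, D, L, P}⁺ = {A, D, H, K, L, M, P}; … — none reach the full schema.
Any other superkey contains one of these as a subset, so there are no further candidate keys.

(D, F, H, P), (D, F, K, P), (D, F, M, P), (F, H, K, P), (A, D, F, L, P)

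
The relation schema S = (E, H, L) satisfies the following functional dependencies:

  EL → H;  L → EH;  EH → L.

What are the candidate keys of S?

L; EH

{L}⁺: L→EH adds E, H → {E, H, L}.
{E, H}⁺: EH→L adds L → {E, H, L}.
Any other superkey contains one of these as a subset, so there are no further candidate keys.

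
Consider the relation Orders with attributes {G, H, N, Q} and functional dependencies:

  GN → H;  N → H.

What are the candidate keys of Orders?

{G, N, Q}

Attributes G, N, Q never appear on any right-hand side, so every candidate key must contain {G, N, Q}.
{G, N, Q}⁺ = {G, H, N, Q}, which is all of the schema, so {G, N, Q} is the only candidate key.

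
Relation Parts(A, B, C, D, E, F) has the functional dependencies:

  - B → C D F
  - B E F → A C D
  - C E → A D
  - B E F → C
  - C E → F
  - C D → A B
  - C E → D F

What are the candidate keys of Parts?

{B, E}; {C, E}

Attribute E never appears on the right-hand side of any dependency, so E must belong to every candidate key.
{E}⁺ = {E}, which is not all of the schema, so we must add further attributes.
{B, E}⁺: B→CDF adds C, D, F; BEF→ACD adds A → {A, B, C, D, E, F}. Minimal: {E}⁺ = {E}; {B}⁺ = {A, B, C, D, F} — none reach the full schema.
{C, E}⁺: CE→AD adds A, D; CE→F adds F; CD→AB adds B → {A, B, C, D, E, F}. Minimal: {E}⁺ = {E}; {C}⁺ = {C} — none reach the full schema.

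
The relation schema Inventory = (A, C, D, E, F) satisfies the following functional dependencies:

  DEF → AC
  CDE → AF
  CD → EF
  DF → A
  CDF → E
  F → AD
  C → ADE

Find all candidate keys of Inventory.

{C}, {E, F}

{C}⁺: C→ADE adds A, D, E; CDE→AF adds F → {A, C, D, E, F}.
{E, F}⁺: F→AD adds A, D; DEF→AC adds C → {A, C, D, E, F}. Minimal: {F}⁺ = {A, D, F}; {E}⁺ = {E} — none reach the full schema.
Any other superkey contains one of these as a subset, so there are no further candidate keys.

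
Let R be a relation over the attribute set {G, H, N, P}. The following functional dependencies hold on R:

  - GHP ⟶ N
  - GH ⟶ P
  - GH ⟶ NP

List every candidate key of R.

{G, H}

Attributes G, H never appear on any right-hand side, so every candidate key must contain {G, H}.
{G, H}⁺ = {G, H, N, P}, which is all of the schema, so {G, H} is the only candidate key.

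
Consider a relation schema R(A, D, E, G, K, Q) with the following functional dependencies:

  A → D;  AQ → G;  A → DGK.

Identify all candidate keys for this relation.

{A, E, Q}

Attributes A, E, Q never appear on any right-hand side, so every candidate key must contain {A, E, Q}.
{A, E, Q}⁺ = {A, D, E, G, K, Q}, which is all of the schema, so {A, E, Q} is the only candidate key.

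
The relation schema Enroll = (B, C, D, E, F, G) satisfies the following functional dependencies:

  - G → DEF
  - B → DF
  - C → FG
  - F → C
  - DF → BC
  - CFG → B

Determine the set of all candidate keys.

{B}⁺: B→DF adds D, F; F→C adds C; C→FG adds G; G→DEF adds E → {B, C, D, E, F, G}.
{C}⁺: C→FG adds F, G; CFG→B adds B; G→DEF adds D, E → {B, C, D, E, F, G}.
{F}⁺: F→C adds C; C→FG adds G; CFG→B adds B; G→DEF adds D, E → {B, C, D, E, F, G}.
{G}⁺: G→DEF adds D, E, F; F→C adds C; DF→BC adds B → {B, C, D, E, F, G}.

{B}, {C}, {F}, {G}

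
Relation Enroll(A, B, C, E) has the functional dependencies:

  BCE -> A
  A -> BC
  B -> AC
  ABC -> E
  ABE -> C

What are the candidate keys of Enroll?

{A}, {B}

{A}⁺: A→BC adds B, C; ABC→E adds E → {A, B, C, E}.
{B}⁺: B→AC adds A, C; ABC→E adds E → {A, B, C, E}.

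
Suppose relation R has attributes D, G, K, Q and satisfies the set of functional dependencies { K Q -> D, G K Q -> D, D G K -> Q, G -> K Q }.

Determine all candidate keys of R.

{G}

{G}⁺: G→KQ adds K, Q; KQ→D adds D → {D, G, K, Q}.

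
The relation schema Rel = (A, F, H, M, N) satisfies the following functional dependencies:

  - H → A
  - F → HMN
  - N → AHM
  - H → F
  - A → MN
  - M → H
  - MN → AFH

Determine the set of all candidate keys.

{A}⁺: A→MN adds M, N; M→H adds H; MN→AFH adds F → {A, F, H, M, N}.
{F}⁺: F→HMN adds H, M, N; N→AHM adds A → {A, F, H, M, N}.
{H}⁺: H→A adds A; H→F adds F; A→MN adds M, N → {A, F, H, M, N}.
{M}⁺: M→H adds H; H→A adds A; H→F adds F; A→MN adds N → {A, F, H, M, N}.
{N}⁺: N→AHM adds A, H, M; H→F adds F → {A, F, H, M, N}.

{A}, {F}, {H}, {M}, {N}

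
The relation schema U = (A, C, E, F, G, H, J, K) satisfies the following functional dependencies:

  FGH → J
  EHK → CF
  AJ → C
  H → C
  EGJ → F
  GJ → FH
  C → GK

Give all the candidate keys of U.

{A, E, H}⁺: H→C adds C; C→GK adds G, K; EHK→CF adds F; FGH→J adds J → {A, C, E, F, G, H, J, K}. Minimal: {E, H}⁺ = {C, E, F, G, H, J, K}; {A, H}⁺ = {A, C, G, H, K}; {A, E}⁺ = {A, E} — none reach the full schema.
{A, E, J}⁺: AJ→C adds C; C→GK adds G, K; EGJ→F adds F; GJ→FH adds H → {A, C, E, F, G, H, J, K}. Minimal: {E, J}⁺ = {E, J}; {A, J}⁺ = {A, C, F, G, H, J, K}; {A, E}⁺ = {A, E} — none reach the full schema.
Any other superkey contains one of these as a subset, so there are no further candidate keys.

{A, E, H}, {A, E, J}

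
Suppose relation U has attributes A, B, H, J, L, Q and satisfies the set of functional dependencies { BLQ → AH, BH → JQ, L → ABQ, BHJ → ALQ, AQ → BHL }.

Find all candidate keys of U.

{L}⁺: L→ABQ adds A, B, Q; AQ→BHL adds H; BH→JQ adds J → {A, B, H, J, L, Q}.
{A, Q}⁺: AQ→BHL adds B, H, L; BH→JQ adds J → {A, B, H, J, L, Q}.
{B, H}⁺: BH→JQ adds J, Q; BHJ→ALQ adds A, L → {A, B, H, J, L, Q}.
Any other superkey contains one of these as a subset, so there are no further candidate keys.

{L}; {A, Q}; {B, H}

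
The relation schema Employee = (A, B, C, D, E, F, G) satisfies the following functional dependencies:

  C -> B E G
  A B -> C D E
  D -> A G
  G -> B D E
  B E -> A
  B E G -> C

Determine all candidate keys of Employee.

Attribute F never appears on the right-hand side of any dependency, so F must belong to every candidate key.
{F}⁺ = {F}, which is not all of the schema, so we must add further attributes.
{C, F}⁺: C→BEG adds B, E, G; G→BDE adds D; BE→A adds A → {A, B, C, D, E, F, G}. Minimal: {F}⁺ = {F}; {C}⁺ = {A, B, C, D, E, G} — none reach the full schema.
{D, F}⁺: D→AG adds A, G; G→BDE adds B, E; BEG→C adds C → {A, B, C, D, E, F, G}. Minimal: {F}⁺ = {F}; {D}⁺ = {A, B, C, D, E, G} — none reach the full schema.
{F, G}⁺: G→BDE adds B, D, E; BE→A adds A; BEG→C adds C → {A, B, C, D, E, F, G}. Minimal: {G}⁺ = {A, B, C, D, E, G}; {F}⁺ = {F} — none reach the full schema.
{A, B, F}⁺: AB→CDE adds C, D, E; D→AG adds G → {A, B, C, D, E, F, G}. Minimal: {B, F}⁺ = {B, F}; {A, F}⁺ = {A, F}; {A, B}⁺ = {A, B, C, D, E, G} — none reach the full schema.
{B, E, F}⁺: BE→A adds A; AB→CDE adds C, D; D→AG adds G → {A, B, C, D, E, F, G}. Minimal: {E, F}⁺ = {E, F}; {B, F}⁺ = {B, F}; {B, E}⁺ = {A, B, C, D, E, G} — none reach the full schema.
Any other superkey contains one of these as a subset, so there are no further candidate keys.

{C, F}, {D, F}, {F, G}, {A, B, F}, {B, E, F}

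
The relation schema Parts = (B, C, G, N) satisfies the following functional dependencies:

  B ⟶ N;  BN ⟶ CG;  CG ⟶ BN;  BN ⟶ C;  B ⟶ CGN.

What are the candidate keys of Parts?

{B}, {C, G}

{B}⁺: B→N adds N; BN→CG adds C, G → {B, C, G, N}.
{C, G}⁺: CG→BN adds B, N → {B, C, G, N}. Minimal: {G}⁺ = {G}; {C}⁺ = {C} — none reach the full schema.
Any other superkey contains one of these as a subset, so there are no further candidate keys.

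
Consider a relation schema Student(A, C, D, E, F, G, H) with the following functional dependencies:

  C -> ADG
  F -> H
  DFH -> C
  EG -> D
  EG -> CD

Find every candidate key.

{C, E, F}; {D, E, F}; {E, F, G}

Attributes E, F never appear on any right-hand side, so every candidate key must contain {E, F}.
{E, F}⁺ = {E, F, H}, which is not all of the schema, so we must add further attributes.
{C, E, F}⁺: C→ADG adds A, D, G; F→H adds H → {A, C, D, E, F, G, H}. Minimal: {E, F}⁺ = {E, F, H}; {C, F}⁺ = {A, C, D, F, G, H}; {C, E}⁺ = {A, C, D, E, G} — none reach the full schema.
{D, E, F}⁺: F→H adds H; DFH→C adds C; C→ADG adds A, G → {A, C, D, E, F, G, H}. Minimal: {E, F}⁺ = {E, F, H}; {D, F}⁺ = {A, C, D, F, G, H}; {D, E}⁺ = {D, E} — none reach the full schema.
{E, F, G}⁺: F→H adds H; EG→D adds D; EG→CD adds C; C→ADG adds A → {A, C, D, E, F, G, H}. Minimal: {F, G}⁺ = {F, G, H}; {E, G}⁺ = {A, C, D, E, G}; {E, F}⁺ = {E, F, H} — none reach the full schema.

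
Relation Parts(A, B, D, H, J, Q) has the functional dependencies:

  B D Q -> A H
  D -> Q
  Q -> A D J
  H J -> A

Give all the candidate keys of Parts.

Attribute B never appears on the right-hand side of any dependency, so B must belong to every candidate key.
{B}⁺ = {B}, which is not all of the schema, so we must add further attributes.
{B, D}⁺: D→Q adds Q; Q→ADJ adds A, J; BDQ→AH adds H → {A, B, D, H, J, Q}. Minimal: {D}⁺ = {A, D, J, Q}; {B}⁺ = {B} — none reach the full schema.
{B, Q}⁺: Q→ADJ adds A, D, J; BDQ→AH adds H → {A, B, D, H, J, Q}. Minimal: {Q}⁺ = {A, D, J, Q}; {B}⁺ = {B} — none reach the full schema.
Any other superkey contains one of these as a subset, so there are no further candidate keys.

{B, D}; {B, Q}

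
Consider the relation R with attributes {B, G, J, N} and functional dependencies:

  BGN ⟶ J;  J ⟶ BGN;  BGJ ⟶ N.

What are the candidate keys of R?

{J}⁺: J→BGN adds B, G, N → {B, G, J, N}.
{B, G, N}⁺: BGN→J adds J → {B, G, J, N}. Minimal: {G, N}⁺ = {G, N}; {B, N}⁺ = {B, N}; {B, G}⁺ = {B, G} — none reach the full schema.
Any other superkey contains one of these as a subset, so there are no further candidate keys.

J, BGN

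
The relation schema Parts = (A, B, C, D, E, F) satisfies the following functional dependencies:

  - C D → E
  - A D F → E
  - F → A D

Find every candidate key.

Attributes B, C, F never appear on any right-hand side, so every candidate key must contain {B, C, F}.
{B, C, F}⁺ = {A, B, C, D, E, F}, which is all of the schema, so {B, C, F} is the only candidate key.

(B, C, F)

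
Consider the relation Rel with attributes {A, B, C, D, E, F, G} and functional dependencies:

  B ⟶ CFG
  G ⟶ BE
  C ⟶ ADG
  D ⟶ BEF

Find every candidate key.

{B}⁺: B→CFG adds C, F, G; G→BE adds E; C→ADG adds A, D → {A, B, C, D, E, F, G}.
{C}⁺: C→ADG adds A, D, G; D→BEF adds B, E, F → {A, B, C, D, E, F, G}.
{D}⁺: D→BEF adds B, E, F; B→CFG adds C, G; C→ADG adds A → {A, B, C, D, E, F, G}.
{G}⁺: G→BE adds B, E; B→CFG adds C, F; C→ADG adds A, D → {A, B, C, D, E, F, G}.

(B); (C); (D); (G)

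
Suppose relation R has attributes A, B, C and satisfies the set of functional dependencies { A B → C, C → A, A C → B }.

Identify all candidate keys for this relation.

{C}⁺: C→A adds A; AC→B adds B → {A, B, C}.
{A, B}⁺: AB→C adds C → {A, B, C}. Minimal: {B}⁺ = {B}; {A}⁺ = {A} — none reach the full schema.

C, AB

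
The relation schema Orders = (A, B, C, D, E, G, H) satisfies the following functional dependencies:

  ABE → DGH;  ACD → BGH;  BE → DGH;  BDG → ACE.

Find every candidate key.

{B, E}⁺: BE→DGH adds D, G, H; BDG→ACE adds A, C → {A, B, C, D, E, G, H}. Minimal: {E}⁺ = {E}; {B}⁺ = {B} — none reach the full schema.
{A, C, D}⁺: ACD→BGH adds B, G, H; BDG→ACE adds E → {A, B, C, D, E, G, H}. Minimal: {C, D}⁺ = {C, D}; {A, D}⁺ = {A, D}; {A, C}⁺ = {A, C} — none reach the full schema.
{B, D, G}⁺: BDG→ACE adds A, C, E; ABE→DGH adds H → {A, B, C, D, E, G, H}. Minimal: {D, G}⁺ = {D, G}; {B, G}⁺ = {B, G}; {B, D}⁺ = {B, D} — none reach the full schema.
Any other superkey contains one of these as a subset, so there are no further candidate keys.

{B, E}, {A, C, D}, {B, D, G}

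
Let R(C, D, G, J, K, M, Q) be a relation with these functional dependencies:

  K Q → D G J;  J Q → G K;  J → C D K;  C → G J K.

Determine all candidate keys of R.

Attributes M, Q never appear on any right-hand side, so every candidate key must contain {M, Q}.
{M, Q}⁺ = {M, Q}, which is not all of the schema, so we must add further attributes.
{C, M, Q}⁺: C→GJK adds G, J, K; KQ→DGJ adds D → {C, D, G, J, K, M, Q}.
{J, M, Q}⁺: JQ→GK adds G, K; J→CDK adds C, D → {C, D, G, J, K, M, Q}.
{K, M, Q}⁺: KQ→DGJ adds D, G, J; J→CDK adds C → {C, D, G, J, K, M, Q}.

(C, M, Q), (J, M, Q), (K, M, Q)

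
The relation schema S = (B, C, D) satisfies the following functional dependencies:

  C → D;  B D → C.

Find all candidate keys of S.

Attribute B never appears on the right-hand side of any dependency, so B must belong to every candidate key.
{B}⁺ = {B}, which is not all of the schema, so we must add further attributes.
{B, C}⁺: C→D adds D → {B, C, D}. Minimal: {C}⁺ = {C, D}; {B}⁺ = {B} — none reach the full schema.
{B, D}⁺: BD→C adds C → {B, C, D}. Minimal: {D}⁺ = {D}; {B}⁺ = {B} — none reach the full schema.
Any other superkey contains one of these as a subset, so there are no further candidate keys.

{B, C}, {B, D}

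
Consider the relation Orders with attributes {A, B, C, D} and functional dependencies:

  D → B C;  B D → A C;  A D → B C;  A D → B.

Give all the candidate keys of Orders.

Attribute D never appears on the right-hand side of any dependency, so D must belong to every candidate key.
{D}⁺ = {A, B, C, D}, which is all of the schema, so {D} is the only candidate key.

{D}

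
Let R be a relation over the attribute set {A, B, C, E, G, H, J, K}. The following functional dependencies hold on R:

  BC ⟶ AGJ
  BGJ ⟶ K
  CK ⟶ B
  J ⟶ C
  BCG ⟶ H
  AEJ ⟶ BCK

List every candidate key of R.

Attribute E never appears on the right-hand side of any dependency, so E must belong to every candidate key.
{E}⁺ = {E}, which is not all of the schema, so we must add further attributes.
{A, E, J}⁺: J→C adds C; AEJ→BCK adds B, K; BC→AGJ adds G; BCG→H adds H → {A, B, C, E, G, H, J, K}. Minimal: {E, J}⁺ = {C, E, J}; {A, J}⁺ = {A, C, J}; {A, E}⁺ = {A, E} — none reach the full schema.
{B, C, E}⁺: BC→AGJ adds A, G, J; BGJ→K adds K; BCG→H adds H → {A, B, C, E, G, H, J, K}. Minimal: {C, E}⁺ = {C, E}; {B, E}⁺ = {B, E}; {B, C}⁺ = {A, B, C, G, H, J, K} — none reach the full schema.
{B, E, J}⁺: J→C adds C; BC→AGJ adds A, G; BGJ→K adds K; BCG→H adds H → {A, B, C, E, G, H, J, K}. Minimal: {E, J}⁺ = {C, E, J}; {B, J}⁺ = {A, B, C, G, H, J, K}; {B, E}⁺ = {B, E} — none reach the full schema.
{C, E, K}⁺: CK→B adds B; BC→AGJ adds A, G, J; BCG→H adds H → {A, B, C, E, G, H, J, K}. Minimal: {E, K}⁺ = {E, K}; {C, K}⁺ = {A, B, C, G, H, J, K}; {C, E}⁺ = {C, E} — none reach the full schema.
{E, J, K}⁺: J→C adds C; CK→B adds B; BC→AGJ adds A, G; BCG→H adds H → {A, B, C, E, G, H, J, K}. Minimal: {J, K}⁺ = {A, B, C, G, H, J, K}; {E, K}⁺ = {E, K}; {E, J}⁺ = {C, E, J} — none reach the full schema.

(A, E, J), (B, C, E), (B, E, J), (C, E, K), (E, J, K)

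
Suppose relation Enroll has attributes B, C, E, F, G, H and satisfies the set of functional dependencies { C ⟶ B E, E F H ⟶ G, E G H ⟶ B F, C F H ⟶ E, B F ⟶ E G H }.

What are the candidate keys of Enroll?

Attribute C never appears on the right-hand side of any dependency, so C must belong to every candidate key.
{C}⁺ = {B, C, E}, which is not all of the schema, so we must add further attributes.
{C, F}⁺: C→BE adds B, E; BF→EGH adds G, H → {B, C, E, F, G, H}. Minimal: {F}⁺ = {F}; {C}⁺ = {B, C, E} — none reach the full schema.
{C, G, H}⁺: C→BE adds B, E; EGH→BF adds F → {B, C, E, F, G, H}. Minimal: {G, H}⁺ = {G, H}; {C, H}⁺ = {B, C, E, H}; {C, G}⁺ = {B, C, E, G} — none reach the full schema.

(C, F), (C, G, H)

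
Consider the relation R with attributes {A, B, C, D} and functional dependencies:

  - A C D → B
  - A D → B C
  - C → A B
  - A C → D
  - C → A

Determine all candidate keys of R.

{C}⁺: C→AB adds A, B; AC→D adds D → {A, B, C, D}.
{A, D}⁺: AD→BC adds B, C → {A, B, C, D}. Minimal: {D}⁺ = {D}; {A}⁺ = {A} — none reach the full schema.

(C), (A, D)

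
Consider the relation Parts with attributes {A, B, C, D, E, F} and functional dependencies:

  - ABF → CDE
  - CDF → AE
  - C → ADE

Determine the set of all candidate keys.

Attributes B, F never appear on any right-hand side, so every candidate key must contain {B, F}.
{B, F}⁺ = {B, F}, which is not all of the schema, so we must add further attributes.
{A, B, F}⁺: ABF→CDE adds C, D, E → {A, B, C, D, E, F}. Minimal: {B, F}⁺ = {B, F}; {A, F}⁺ = {A, F}; {A, B}⁺ = {A, B} — none reach the full schema.
{B, C, F}⁺: C→ADE adds A, D, E → {A, B, C, D, E, F}. Minimal: {C, F}⁺ = {A, C, D, E, F}; {B, F}⁺ = {B, F}; {B, C}⁺ = {A, B, C, D, E} — none reach the full schema.

(A, B, F), (B, C, F)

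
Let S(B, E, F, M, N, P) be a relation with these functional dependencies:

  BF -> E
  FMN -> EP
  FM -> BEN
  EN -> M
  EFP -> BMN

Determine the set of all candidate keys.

Attribute F never appears on the right-hand side of any dependency, so F must belong to every candidate key.
{F}⁺ = {F}, which is not all of the schema, so we must add further attributes.
{F, M}⁺: FM→BEN adds B, E, N; FMN→EP adds P → {B, E, F, M, N, P}. Minimal: {M}⁺ = {M}; {F}⁺ = {F} — none reach the full schema.
{B, F, N}⁺: BF→E adds E; EN→M adds M; FMN→EP adds P → {B, E, F, M, N, P}. Minimal: {F, N}⁺ = {F, N}; {B, N}⁺ = {B, N}; {B, F}⁺ = {B, E, F} — none reach the full schema.
{B, F, P}⁺: BF→E adds E; EFP→BMN adds M, N → {B, E, F, M, N, P}. Minimal: {F, P}⁺ = {F, P}; {B, P}⁺ = {B, P}; {B, F}⁺ = {B, E, F} — none reach the full schema.
{E, F, N}⁺: EN→M adds M; FMN→EP adds P; FM→BEN adds B → {B, E, F, M, N, P}. Minimal: {F, N}⁺ = {F, N}; {E, N}⁺ = {E, M, N}; {E, F}⁺ = {E, F} — none reach the full schema.
{E, F, P}⁺: EFP→BMN adds B, M, N → {B, E, F, M, N, P}. Minimal: {F, P}⁺ = {F, P}; {E, P}⁺ = {E, P}; {E, F}⁺ = {E, F} — none reach the full schema.

{F, M}, {B, F, N}, {B, F, P}, {E, F, N}, {E, F, P}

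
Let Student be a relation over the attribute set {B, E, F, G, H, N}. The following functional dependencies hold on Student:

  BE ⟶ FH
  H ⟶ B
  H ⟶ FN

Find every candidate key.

Attributes E, G never appear on any right-hand side, so every candidate key must contain {E, G}.
{E, G}⁺ = {E, G}, which is not all of the schema, so we must add further attributes.
{B, E, G}⁺: BE→FH adds F, H; H→FN adds N → {B, E, F, G, H, N}. Minimal: {E, G}⁺ = {E, G}; {B, G}⁺ = {B, G}; {B, E}⁺ = {B, E, F, H, N} — none reach the full schema.
{E, G, H}⁺: H→B adds B; H→FN adds F, N → {B, E, F, G, H, N}. Minimal: {G, H}⁺ = {B, F, G, H, N}; {E, H}⁺ = {B, E, F, H, N}; {E, G}⁺ = {E, G} — none reach the full schema.

BEG, EGH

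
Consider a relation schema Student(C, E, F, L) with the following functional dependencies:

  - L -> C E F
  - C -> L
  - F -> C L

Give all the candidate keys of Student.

{C}⁺: C→L adds L; L→CEF adds E, F → {C, E, F, L}.
{F}⁺: F→CL adds C, L; L→CEF adds E → {C, E, F, L}.
{L}⁺: L→CEF adds C, E, F → {C, E, F, L}.

C, F, L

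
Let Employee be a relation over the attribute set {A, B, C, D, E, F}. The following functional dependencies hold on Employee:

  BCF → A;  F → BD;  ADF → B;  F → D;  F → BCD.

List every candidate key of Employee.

{E, F}⁺: F→BD adds B, D; F→BCD adds C; BCF→A adds A → {A, B, C, D, E, F}. Minimal: {F}⁺ = {A, B, C, D, F}; {E}⁺ = {E} — none reach the full schema.

{E, F}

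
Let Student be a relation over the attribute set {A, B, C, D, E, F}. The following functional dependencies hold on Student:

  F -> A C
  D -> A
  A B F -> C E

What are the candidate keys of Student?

Attributes B, D, F never appear on any right-hand side, so every candidate key must contain {B, D, F}.
{B, D, F}⁺ = {A, B, C, D, E, F}, which is all of the schema, so {B, D, F} is the only candidate key.

(B, D, F)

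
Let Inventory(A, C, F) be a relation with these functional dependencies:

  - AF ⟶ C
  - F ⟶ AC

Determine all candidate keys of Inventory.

{F}⁺: F→AC adds A, C → {A, C, F}.

F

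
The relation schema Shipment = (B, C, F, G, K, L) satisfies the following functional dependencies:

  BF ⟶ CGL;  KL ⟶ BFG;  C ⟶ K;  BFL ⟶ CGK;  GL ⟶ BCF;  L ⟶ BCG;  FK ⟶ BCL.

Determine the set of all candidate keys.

{L}⁺: L→BCG adds B, C, G; C→K adds K; GL→BCF adds F → {B, C, F, G, K, L}.
{B, F}⁺: BF→CGL adds C, G, L; C→K adds K → {B, C, F, G, K, L}.
{C, F}⁺: C→K adds K; FK→BCL adds B, L; BF→CGL adds G → {B, C, F, G, K, L}.
{F, K}⁺: FK→BCL adds B, C, L; BF→CGL adds G → {B, C, F, G, K, L}.

(L), (B, F), (C, F), (F, K)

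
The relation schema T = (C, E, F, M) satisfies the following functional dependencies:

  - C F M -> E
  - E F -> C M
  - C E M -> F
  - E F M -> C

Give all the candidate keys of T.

{E, F}, {C, E, M}, {C, F, M}

{E, F}⁺: EF→CM adds C, M → {C, E, F, M}.
{C, E, M}⁺: CEM→F adds F → {C, E, F, M}.
{C, F, M}⁺: CFM→E adds E → {C, E, F, M}.
Any other superkey contains one of these as a subset, so there are no further candidate keys.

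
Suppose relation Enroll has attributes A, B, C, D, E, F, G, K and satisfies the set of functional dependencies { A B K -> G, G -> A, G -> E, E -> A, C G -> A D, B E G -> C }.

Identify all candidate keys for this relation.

{A, B, F, K}⁺: ABK→G adds G; G→E adds E; BEG→C adds C; CG→AD adds D → {A, B, C, D, E, F, G, K}. Minimal: {B, F, K}⁺ = {B, F, K}; {A, F, K}⁺ = {A, F, K}; {A, B, K}⁺ = {A, B, C, D, E, G, K}; … — none reach the full schema.
{B, E, F, K}⁺: E→A adds A; ABK→G adds G; BEG→C adds C; CG→AD adds D → {A, B, C, D, E, F, G, K}. Minimal: {E, F, K}⁺ = {A, E, F, K}; {B, F, K}⁺ = {B, F, K}; {B, E, K}⁺ = {A, B, C, D, E, G, K}; … — none reach the full schema.
{B, F, G, K}⁺: G→A adds A; G→E adds E; BEG→C adds C; CG→AD adds D → {A, B, C, D, E, F, G, K}. Minimal: {F, G, K}⁺ = {A, E, F, G, K}; {B, G, K}⁺ = {A, B, C, D, E, G, K}; {B, F, K}⁺ = {B, F, K}; … — none reach the full schema.
Any other superkey contains one of these as a subset, so there are no further candidate keys.

ABFK, BEFK, BFGK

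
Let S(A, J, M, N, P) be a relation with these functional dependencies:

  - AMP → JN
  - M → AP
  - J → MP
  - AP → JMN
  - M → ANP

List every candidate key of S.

{J}, {M}, {A, P}

{J}⁺: J→MP adds M, P; M→ANP adds A, N → {A, J, M, N, P}.
{M}⁺: M→AP adds A, P; AP→JMN adds J, N → {A, J, M, N, P}.
{A, P}⁺: AP→JMN adds J, M, N → {A, J, M, N, P}. Minimal: {P}⁺ = {P}; {A}⁺ = {A} — none reach the full schema.
Any other superkey contains one of these as a subset, so there are no further candidate keys.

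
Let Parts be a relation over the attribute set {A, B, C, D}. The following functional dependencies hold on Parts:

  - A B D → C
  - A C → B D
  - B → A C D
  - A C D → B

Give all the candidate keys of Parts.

{B}⁺: B→ACD adds A, C, D → {A, B, C, D}.
{A, C}⁺: AC→BD adds B, D → {A, B, C, D}. Minimal: {C}⁺ = {C}; {A}⁺ = {A} — none reach the full schema.

B, AC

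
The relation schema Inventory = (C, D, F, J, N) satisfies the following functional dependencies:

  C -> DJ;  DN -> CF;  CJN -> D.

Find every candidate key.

Attribute N never appears on the right-hand side of any dependency, so N must belong to every candidate key.
{N}⁺ = {N}, which is not all of the schema, so we must add further attributes.
{C, N}⁺: C→DJ adds D, J; DN→CF adds F → {C, D, F, J, N}.
{D, N}⁺: DN→CF adds C, F; C→DJ adds J → {C, D, F, J, N}.
Any other superkey contains one of these as a subset, so there are no further candidate keys.

(C, N); (D, N)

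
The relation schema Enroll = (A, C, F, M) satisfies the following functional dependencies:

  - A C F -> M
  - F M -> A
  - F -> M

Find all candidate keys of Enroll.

{C, F}

Attributes C, F never appear on any right-hand side, so every candidate key must contain {C, F}.
{C, F}⁺ = {A, C, F, M}, which is all of the schema, so {C, F} is the only candidate key.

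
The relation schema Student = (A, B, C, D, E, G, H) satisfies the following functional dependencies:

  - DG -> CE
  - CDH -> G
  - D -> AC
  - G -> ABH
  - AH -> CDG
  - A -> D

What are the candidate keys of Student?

{G}⁺: G→ABH adds A, B, H; AH→CDG adds C, D; DG→CE adds E → {A, B, C, D, E, G, H}.
{A, H}⁺: AH→CDG adds C, D, G; DG→CE adds E; G→ABH adds B → {A, B, C, D, E, G, H}. Minimal: {H}⁺ = {H}; {A}⁺ = {A, C, D} — none reach the full schema.
{D, H}⁺: D→AC adds A, C; AH→CDG adds G; DG→CE adds E; G→ABH adds B → {A, B, C, D, E, G, H}. Minimal: {H}⁺ = {H}; {D}⁺ = {A, C, D} — none reach the full schema.
Any other superkey contains one of these as a subset, so there are no further candidate keys.

G, AH, DH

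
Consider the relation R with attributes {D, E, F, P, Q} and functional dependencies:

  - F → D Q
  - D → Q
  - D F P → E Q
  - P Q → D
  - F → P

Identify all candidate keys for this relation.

F

Attribute F never appears on the right-hand side of any dependency, so F must belong to every candidate key.
{F}⁺ = {D, E, F, P, Q}, which is all of the schema, so {F} is the only candidate key.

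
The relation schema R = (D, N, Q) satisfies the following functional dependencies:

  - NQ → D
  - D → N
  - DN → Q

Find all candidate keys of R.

{D}, {N, Q}

{D}⁺: D→N adds N; DN→Q adds Q → {D, N, Q}.
{N, Q}⁺: NQ→D adds D → {D, N, Q}. Minimal: {Q}⁺ = {Q}; {N}⁺ = {N} — none reach the full schema.
Any other superkey contains one of these as a subset, so there are no further candidate keys.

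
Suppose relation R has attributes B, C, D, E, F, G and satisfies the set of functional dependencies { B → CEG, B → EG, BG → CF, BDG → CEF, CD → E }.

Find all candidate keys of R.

(B, D)

Attributes B, D never appear on any right-hand side, so every candidate key must contain {B, D}.
{B, D}⁺ = {B, C, D, E, F, G}, which is all of the schema, so {B, D} is the only candidate key.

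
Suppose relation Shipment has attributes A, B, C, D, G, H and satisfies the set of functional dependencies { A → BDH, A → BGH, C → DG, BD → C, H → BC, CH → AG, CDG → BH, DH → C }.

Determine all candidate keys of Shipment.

{A}⁺: A→BDH adds B, D, H; A→BGH adds G; BD→C adds C → {A, B, C, D, G, H}.
{C}⁺: C→DG adds D, G; CDG→BH adds B, H; CH→AG adds A → {A, B, C, D, G, H}.
{H}⁺: H→BC adds B, C; CH→AG adds A, G; A→BDH adds D → {A, B, C, D, G, H}.
{B, D}⁺: BD→C adds C; C→DG adds G; CDG→BH adds H; CH→AG adds A → {A, B, C, D, G, H}.

{A}, {C}, {H}, {B, D}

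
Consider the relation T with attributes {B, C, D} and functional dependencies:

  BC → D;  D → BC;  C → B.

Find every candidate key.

{C}⁺: C→B adds B; BC→D adds D → {B, C, D}.
{D}⁺: D→BC adds B, C → {B, C, D}.
Any other superkey contains one of these as a subset, so there are no further candidate keys.

{C}, {D}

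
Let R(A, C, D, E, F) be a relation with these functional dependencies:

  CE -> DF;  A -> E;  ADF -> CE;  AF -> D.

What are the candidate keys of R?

{A, C}; {A, F}

Attribute A never appears on the right-hand side of any dependency, so A must belong to every candidate key.
{A}⁺ = {A, E}, which is not all of the schema, so we must add further attributes.
{A, C}⁺: A→E adds E; CE→DF adds D, F → {A, C, D, E, F}.
{A, F}⁺: A→E adds E; AF→D adds D; ADF→CE adds C → {A, C, D, E, F}.
Any other superkey contains one of these as a subset, so there are no further candidate keys.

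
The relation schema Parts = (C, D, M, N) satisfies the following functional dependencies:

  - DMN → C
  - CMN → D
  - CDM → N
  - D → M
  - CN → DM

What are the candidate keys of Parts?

{C, D}, {C, N}, {D, N}

{C, D}⁺: D→M adds M; CDM→N adds N → {C, D, M, N}.
{C, N}⁺: CN→DM adds D, M → {C, D, M, N}.
{D, N}⁺: D→M adds M; DMN→C adds C → {C, D, M, N}.
Any other superkey contains one of these as a subset, so there are no further candidate keys.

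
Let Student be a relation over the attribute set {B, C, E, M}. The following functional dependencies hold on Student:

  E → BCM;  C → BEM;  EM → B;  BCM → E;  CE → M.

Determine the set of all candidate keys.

{C}⁺: C→BEM adds B, E, M → {B, C, E, M}.
{E}⁺: E→BCM adds B, C, M → {B, C, E, M}.
Any other superkey contains one of these as a subset, so there are no further candidate keys.

{C}; {E}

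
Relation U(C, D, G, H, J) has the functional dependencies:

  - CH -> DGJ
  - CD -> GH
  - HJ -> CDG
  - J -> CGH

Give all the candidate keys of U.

{J}⁺: J→CGH adds C, G, H; CH→DGJ adds D → {C, D, G, H, J}.
{C, D}⁺: CD→GH adds G, H; CH→DGJ adds J → {C, D, G, H, J}.
{C, H}⁺: CH→DGJ adds D, G, J → {C, D, G, H, J}.
Any other superkey contains one of these as a subset, so there are no further candidate keys.

{J}; {C, D}; {C, H}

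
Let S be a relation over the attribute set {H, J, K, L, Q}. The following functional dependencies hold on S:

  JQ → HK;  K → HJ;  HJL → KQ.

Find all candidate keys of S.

Attribute L never appears on the right-hand side of any dependency, so L must belong to every candidate key.
{L}⁺ = {L}, which is not all of the schema, so we must add further attributes.
{K, L}⁺: K→HJ adds H, J; HJL→KQ adds Q → {H, J, K, L, Q}. Minimal: {L}⁺ = {L}; {K}⁺ = {H, J, K} — none reach the full schema.
{H, J, L}⁺: HJL→KQ adds K, Q → {H, J, K, L, Q}. Minimal: {J, L}⁺ = {J, L}; {H, L}⁺ = {H, L}; {H, J}⁺ = {H, J} — none reach the full schema.
{J, L, Q}⁺: JQ→HK adds H, K → {H, J, K, L, Q}. Minimal: {L, Q}⁺ = {L, Q}; {J, Q}⁺ = {H, J, K, Q}; {J, L}⁺ = {J, L} — none reach the full schema.

(K, L), (H, J, L), (J, L, Q)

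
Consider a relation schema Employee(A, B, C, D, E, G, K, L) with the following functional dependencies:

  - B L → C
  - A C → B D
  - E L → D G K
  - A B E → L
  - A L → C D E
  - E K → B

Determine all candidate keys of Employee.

Attribute A never appears on the right-hand side of any dependency, so A must belong to every candidate key.
{A}⁺ = {A}, which is not all of the schema, so we must add further attributes.
{A, L}⁺: AL→CDE adds C, D, E; AC→BD adds B; EL→DGK adds G, K → {A, B, C, D, E, G, K, L}.
{A, B, E}⁺: ABE→L adds L; AL→CDE adds C, D; EL→DGK adds G, K → {A, B, C, D, E, G, K, L}.
{A, C, E}⁺: AC→BD adds B, D; ABE→L adds L; EL→DGK adds G, K → {A, B, C, D, E, G, K, L}.
{A, E, K}⁺: EK→B adds B; ABE→L adds L; AL→CDE adds C, D; EL→DGK adds G → {A, B, C, D, E, G, K, L}.
Any other superkey contains one of these as a subset, so there are no further candidate keys.

{A, L}, {A, B, E}, {A, C, E}, {A, E, K}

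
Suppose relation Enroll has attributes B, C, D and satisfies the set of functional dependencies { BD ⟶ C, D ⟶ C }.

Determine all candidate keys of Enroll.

Attributes B, D never appear on any right-hand side, so every candidate key must contain {B, D}.
{B, D}⁺ = {B, C, D}, which is all of the schema, so {B, D} is the only candidate key.

BD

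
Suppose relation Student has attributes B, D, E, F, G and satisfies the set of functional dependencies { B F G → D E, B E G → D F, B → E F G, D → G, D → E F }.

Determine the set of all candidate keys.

Attribute B never appears on the right-hand side of any dependency, so B must belong to every candidate key.
{B}⁺ = {B, D, E, F, G}, which is all of the schema, so {B} is the only candidate key.

{B}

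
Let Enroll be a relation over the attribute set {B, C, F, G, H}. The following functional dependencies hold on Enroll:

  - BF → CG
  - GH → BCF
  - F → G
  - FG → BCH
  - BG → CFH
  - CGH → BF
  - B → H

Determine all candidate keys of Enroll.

{F}, {B, G}, {G, H}

{F}⁺: F→G adds G; FG→BCH adds B, C, H → {B, C, F, G, H}.
{B, G}⁺: BG→CFH adds C, F, H → {B, C, F, G, H}.
{G, H}⁺: GH→BCF adds B, C, F → {B, C, F, G, H}.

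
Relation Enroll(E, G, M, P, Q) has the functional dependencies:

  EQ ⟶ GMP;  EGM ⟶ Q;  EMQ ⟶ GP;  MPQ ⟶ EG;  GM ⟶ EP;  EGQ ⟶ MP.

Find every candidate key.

{E, Q}⁺: EQ→GMP adds G, M, P → {E, G, M, P, Q}. Minimal: {Q}⁺ = {Q}; {E}⁺ = {E} — none reach the full schema.
{G, M}⁺: GM→EP adds E, P; EGM→Q adds Q → {E, G, M, P, Q}. Minimal: {M}⁺ = {M}; {G}⁺ = {G} — none reach the full schema.
{M, P, Q}⁺: MPQ→EG adds E, G → {E, G, M, P, Q}. Minimal: {P, Q}⁺ = {P, Q}; {M, Q}⁺ = {M, Q}; {M, P}⁺ = {M, P} — none reach the full schema.

(E, Q), (G, M), (M, P, Q)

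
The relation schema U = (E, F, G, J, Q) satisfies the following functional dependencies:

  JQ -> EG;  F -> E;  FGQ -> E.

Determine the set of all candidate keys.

Attributes F, J, Q never appear on any right-hand side, so every candidate key must contain {F, J, Q}.
{F, J, Q}⁺ = {E, F, G, J, Q}, which is all of the schema, so {F, J, Q} is the only candidate key.

{F, J, Q}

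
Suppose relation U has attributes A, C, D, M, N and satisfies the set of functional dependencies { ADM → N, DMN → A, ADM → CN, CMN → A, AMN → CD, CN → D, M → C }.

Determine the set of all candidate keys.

Attribute M never appears on the right-hand side of any dependency, so M must belong to every candidate key.
{M}⁺ = {C, M}, which is not all of the schema, so we must add further attributes.
{M, N}⁺: M→C adds C; CMN→A adds A; AMN→CD adds D → {A, C, D, M, N}. Minimal: {N}⁺ = {N}; {M}⁺ = {C, M} — none reach the full schema.
{A, D, M}⁺: ADM→N adds N; ADM→CN adds C → {A, C, D, M, N}. Minimal: {D, M}⁺ = {C, D, M}; {A, M}⁺ = {A, C, M}; {A, D}⁺ = {A, D} — none reach the full schema.
Any other superkey contains one of these as a subset, so there are no further candidate keys.

MN; ADM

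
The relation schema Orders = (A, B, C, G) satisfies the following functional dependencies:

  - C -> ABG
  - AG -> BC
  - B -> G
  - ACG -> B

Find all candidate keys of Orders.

{C}, {A, B}, {A, G}

{C}⁺: C→ABG adds A, B, G → {A, B, C, G}.
{A, B}⁺: B→G adds G; AG→BC adds C → {A, B, C, G}. Minimal: {B}⁺ = {B, G}; {A}⁺ = {A} — none reach the full schema.
{A, G}⁺: AG→BC adds B, C → {A, B, C, G}. Minimal: {G}⁺ = {G}; {A}⁺ = {A} — none reach the full schema.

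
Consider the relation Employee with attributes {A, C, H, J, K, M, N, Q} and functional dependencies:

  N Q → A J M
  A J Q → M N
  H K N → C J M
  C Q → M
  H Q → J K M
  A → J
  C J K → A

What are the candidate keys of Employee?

{A, H, Q}⁺: HQ→JKM adds J, K, M; AJQ→MN adds N; HKN→CJM adds C → {A, C, H, J, K, M, N, Q}.
{C, H, Q}⁺: CQ→M adds M; HQ→JKM adds J, K; CJK→A adds A; AJQ→MN adds N → {A, C, H, J, K, M, N, Q}.
{H, N, Q}⁺: NQ→AJM adds A, J, M; HQ→JKM adds K; HKN→CJM adds C → {A, C, H, J, K, M, N, Q}.

{A, H, Q}; {C, H, Q}; {H, N, Q}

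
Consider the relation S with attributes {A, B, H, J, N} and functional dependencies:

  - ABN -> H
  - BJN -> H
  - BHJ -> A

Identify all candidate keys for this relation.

(B, J, N)

Attributes B, J, N never appear on any right-hand side, so every candidate key must contain {B, J, N}.
{B, J, N}⁺ = {A, B, H, J, N}, which is all of the schema, so {B, J, N} is the only candidate key.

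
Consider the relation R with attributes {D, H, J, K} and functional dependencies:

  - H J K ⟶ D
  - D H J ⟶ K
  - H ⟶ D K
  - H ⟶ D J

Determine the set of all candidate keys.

Attribute H never appears on the right-hand side of any dependency, so H must belong to every candidate key.
{H}⁺ = {D, H, J, K}, which is all of the schema, so {H} is the only candidate key.

{H}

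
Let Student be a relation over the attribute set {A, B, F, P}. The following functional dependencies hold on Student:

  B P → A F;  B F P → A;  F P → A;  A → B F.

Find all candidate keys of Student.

{A, P}, {B, P}, {F, P}

Attribute P never appears on the right-hand side of any dependency, so P must belong to every candidate key.
{P}⁺ = {P}, which is not all of the schema, so we must add further attributes.
{A, P}⁺: A→BF adds B, F → {A, B, F, P}. Minimal: {P}⁺ = {P}; {A}⁺ = {A, B, F} — none reach the full schema.
{B, P}⁺: BP→AF adds A, F → {A, B, F, P}. Minimal: {P}⁺ = {P}; {B}⁺ = {B} — none reach the full schema.
{F, P}⁺: FP→A adds A; A→BF adds B → {A, B, F, P}. Minimal: {P}⁺ = {P}; {F}⁺ = {F} — none reach the full schema.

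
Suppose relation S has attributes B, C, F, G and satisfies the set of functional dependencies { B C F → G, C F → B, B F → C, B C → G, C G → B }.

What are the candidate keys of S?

BF; CF

Attribute F never appears on the right-hand side of any dependency, so F must belong to every candidate key.
{F}⁺ = {F}, which is not all of the schema, so we must add further attributes.
{B, F}⁺: BF→C adds C; BC→G adds G → {B, C, F, G}. Minimal: {F}⁺ = {F}; {B}⁺ = {B} — none reach the full schema.
{C, F}⁺: CF→B adds B; BC→G adds G → {B, C, F, G}. Minimal: {F}⁺ = {F}; {C}⁺ = {C} — none reach the full schema.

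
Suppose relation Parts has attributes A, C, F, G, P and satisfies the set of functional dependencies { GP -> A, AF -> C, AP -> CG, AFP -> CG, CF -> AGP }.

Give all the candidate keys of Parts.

Attribute F never appears on the right-hand side of any dependency, so F must belong to every candidate key.
{F}⁺ = {F}, which is not all of the schema, so we must add further attributes.
{A, F}⁺: AF→C adds C; CF→AGP adds G, P → {A, C, F, G, P}. Minimal: {F}⁺ = {F}; {A}⁺ = {A} — none reach the full schema.
{C, F}⁺: CF→AGP adds A, G, P → {A, C, F, G, P}. Minimal: {F}⁺ = {F}; {C}⁺ = {C} — none reach the full schema.
{F, G, P}⁺: GP→A adds A; AF→C adds C → {A, C, F, G, P}. Minimal: {G, P}⁺ = {A, C, G, P}; {F, P}⁺ = {F, P}; {F, G}⁺ = {F, G} — none reach the full schema.

AF, CF, FGP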